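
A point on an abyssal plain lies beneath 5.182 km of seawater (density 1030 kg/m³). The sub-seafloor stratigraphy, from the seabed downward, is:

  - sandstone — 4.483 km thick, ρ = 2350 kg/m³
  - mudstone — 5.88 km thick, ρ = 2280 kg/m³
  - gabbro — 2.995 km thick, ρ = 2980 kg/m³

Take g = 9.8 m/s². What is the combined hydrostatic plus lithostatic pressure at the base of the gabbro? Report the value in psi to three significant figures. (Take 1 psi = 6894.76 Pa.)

54300 psi

seawater: 1030 kg/m³ × 9.8 m/s² × 5182 m = 5.231×10^7 Pa = 7587 psi
sandstone: 2350 kg/m³ × 9.8 m/s² × 4483 m = 1.032×10^8 Pa = 14974 psi
mudstone: 2280 kg/m³ × 9.8 m/s² × 5880 m = 1.314×10^8 Pa = 19055 psi
gabbro: 2980 kg/m³ × 9.8 m/s² × 2995 m = 8.747×10^7 Pa = 12686 psi
Total = 7587 + 14974 + 19055 + 12686 = 54302 psi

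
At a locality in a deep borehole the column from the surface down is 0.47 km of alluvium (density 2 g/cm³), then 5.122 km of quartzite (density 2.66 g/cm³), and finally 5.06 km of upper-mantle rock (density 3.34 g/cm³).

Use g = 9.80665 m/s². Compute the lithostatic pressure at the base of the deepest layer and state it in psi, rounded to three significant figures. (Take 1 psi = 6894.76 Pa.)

44800 psi

alluvium: 2000 kg/m³ × 9.80665 m/s² × 470 m = 9.218×10^6 Pa = 1337 psi
quartzite: 2660 kg/m³ × 9.80665 m/s² × 5122 m = 1.336×10^8 Pa = 19379 psi
upper-mantle rock: 3340 kg/m³ × 9.80665 m/s² × 5060 m = 1.657×10^8 Pa = 24038 psi
Total = 1337 + 19379 + 24038 = 44754 psi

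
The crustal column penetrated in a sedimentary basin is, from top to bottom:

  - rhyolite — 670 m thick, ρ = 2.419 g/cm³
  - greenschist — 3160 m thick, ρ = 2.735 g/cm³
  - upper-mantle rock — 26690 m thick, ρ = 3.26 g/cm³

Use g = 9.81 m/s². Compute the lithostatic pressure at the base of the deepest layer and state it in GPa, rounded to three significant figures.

0.954 GPa

rhyolite: 2419 kg/m³ × 9.81 m/s² × 670 m = 1.590×10^7 Pa = 0.01590 GPa
greenschist: 2735 kg/m³ × 9.81 m/s² × 3160 m = 8.478×10^7 Pa = 0.08478 GPa
upper-mantle rock: 3260 kg/m³ × 9.81 m/s² × 26690 m = 8.536×10^8 Pa = 0.8536 GPa
Total = 0.01590 + 0.08478 + 0.8536 = 0.95425 GPa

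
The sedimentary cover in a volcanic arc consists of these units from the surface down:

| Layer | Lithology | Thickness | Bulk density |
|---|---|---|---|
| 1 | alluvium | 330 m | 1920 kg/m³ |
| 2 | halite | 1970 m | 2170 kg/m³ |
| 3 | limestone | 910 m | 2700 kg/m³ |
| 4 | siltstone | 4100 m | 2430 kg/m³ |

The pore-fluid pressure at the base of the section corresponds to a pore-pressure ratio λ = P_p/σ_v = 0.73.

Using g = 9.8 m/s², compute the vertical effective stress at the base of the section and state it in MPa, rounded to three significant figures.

Overburden (lithostatic) stress σ_v:
alluvium: 1920 kg/m³ × 9.8 m/s² × 330 m = 6.209×10^6 Pa = 6.209 MPa
halite: 2170 kg/m³ × 9.8 m/s² × 1970 m = 4.189×10^7 Pa = 41.89 MPa
limestone: 2700 kg/m³ × 9.8 m/s² × 910 m = 2.408×10^7 Pa = 24.08 MPa
siltstone: 2430 kg/m³ × 9.8 m/s² × 4100 m = 9.764×10^7 Pa = 97.64 MPa
Total = 6.209 + 41.89 + 24.08 + 97.64 = 169.82 MPa
Pore pressure P_p = λ·σ_v = 0.73 × 169.8 MPa = 124.0 MPa
Effective stress σ' = σ_v − P_p = 169.8 − 124.0 = 45.851 MPa

45.9 MPa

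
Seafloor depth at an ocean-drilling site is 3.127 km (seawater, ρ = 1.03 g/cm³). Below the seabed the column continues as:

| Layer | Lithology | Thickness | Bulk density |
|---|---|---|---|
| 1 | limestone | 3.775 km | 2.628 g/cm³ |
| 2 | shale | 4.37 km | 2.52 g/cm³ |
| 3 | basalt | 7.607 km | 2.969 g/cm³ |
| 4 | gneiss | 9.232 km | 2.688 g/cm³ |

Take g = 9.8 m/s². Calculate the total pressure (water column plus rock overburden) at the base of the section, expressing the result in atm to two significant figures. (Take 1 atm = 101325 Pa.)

seawater: 1030 kg/m³ × 9.8 m/s² × 3127 m = 3.156×10^7 Pa = 311.5 atm
limestone: 2628 kg/m³ × 9.8 m/s² × 3775 m = 9.722×10^7 Pa = 959.5 atm
shale: 2520 kg/m³ × 9.8 m/s² × 4370 m = 1.079×10^8 Pa = 1065 atm
basalt: 2969 kg/m³ × 9.8 m/s² × 7607 m = 2.213×10^8 Pa = 2184 atm
gneiss: 2688 kg/m³ × 9.8 m/s² × 9232 m = 2.432×10^8 Pa = 2400 atm
Total = 311.5 + 959.5 + 1065 + 2184 + 2400 = 6920.7 atm

6900 atm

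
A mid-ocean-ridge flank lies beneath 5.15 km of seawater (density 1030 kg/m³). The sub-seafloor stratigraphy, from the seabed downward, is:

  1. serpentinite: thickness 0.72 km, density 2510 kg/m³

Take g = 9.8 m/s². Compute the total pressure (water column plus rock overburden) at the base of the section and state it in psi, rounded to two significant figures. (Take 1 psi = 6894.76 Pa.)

seawater: 1030 kg/m³ × 9.8 m/s² × 5150 m = 5.198×10^7 Pa = 7540 psi
serpentinite: 2510 kg/m³ × 9.8 m/s² × 720 m = 1.771×10^7 Pa = 2569 psi
Total = 7540 + 2569 = 10108 psi

10000 psi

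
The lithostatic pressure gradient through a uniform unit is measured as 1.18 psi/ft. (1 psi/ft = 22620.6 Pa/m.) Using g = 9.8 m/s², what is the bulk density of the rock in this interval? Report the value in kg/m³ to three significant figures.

2720 kg/m³

ρ = (dP/dz)/g = 1.18 psi/ft / 9.8 m/s² = 26692 Pa/m / 9.8 m/s² = 2723.7 kg/m³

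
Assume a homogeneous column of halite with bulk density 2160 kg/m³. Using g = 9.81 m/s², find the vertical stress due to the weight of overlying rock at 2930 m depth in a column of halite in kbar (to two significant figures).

halite: 2160 kg/m³ × 9.81 m/s² × 2930 m = 6.209×10^7 Pa = 0.6209 kbar

0.62 kbar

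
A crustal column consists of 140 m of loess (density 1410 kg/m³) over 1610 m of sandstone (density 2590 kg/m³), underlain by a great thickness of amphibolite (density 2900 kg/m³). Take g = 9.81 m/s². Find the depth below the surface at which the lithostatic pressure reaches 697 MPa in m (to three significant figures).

Pressure at base of upper layers: 1410×9.81×140 + 2590×9.81×1610 = 4.284×10^7 Pa = 42.84 MPa
Remaining pressure to be supplied by amphibolite: 6.970×10^8 − 4.284×10^7 = 6.542×10^8 Pa
Additional depth in amphibolite = 6.542×10^8 Pa / (2900 kg/m³ × 9.81 m/s²) = 22994 m
Total depth = 1750 m + 22994 m = 24744 m

24700 m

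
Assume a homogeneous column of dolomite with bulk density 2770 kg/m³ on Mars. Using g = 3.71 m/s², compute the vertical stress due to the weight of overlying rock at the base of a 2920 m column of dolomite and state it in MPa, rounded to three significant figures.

dolomite: 2770 kg/m³ × 3.71 m/s² × 2920 m = 3.001×10^7 Pa = 30.01 MPa

30.0 MPa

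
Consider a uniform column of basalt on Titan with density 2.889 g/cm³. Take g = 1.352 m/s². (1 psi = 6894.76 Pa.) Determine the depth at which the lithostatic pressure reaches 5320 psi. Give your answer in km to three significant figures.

h = P/(ρg) = 5320 psi / (2889 kg/m³ × 1.352 m/s²) = 3.668×10^7 Pa / 3905.9 Pa/m = 9390.9 m
= 9.3909 km

9.39 km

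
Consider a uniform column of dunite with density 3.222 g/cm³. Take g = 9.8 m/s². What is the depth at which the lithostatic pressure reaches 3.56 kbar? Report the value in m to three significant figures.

11300 m

h = P/(ρg) = 3.56 kbar / (3222 kg/m³ × 9.8 m/s²) = 3.560×10^8 Pa / 31576 Pa/m = 11275 m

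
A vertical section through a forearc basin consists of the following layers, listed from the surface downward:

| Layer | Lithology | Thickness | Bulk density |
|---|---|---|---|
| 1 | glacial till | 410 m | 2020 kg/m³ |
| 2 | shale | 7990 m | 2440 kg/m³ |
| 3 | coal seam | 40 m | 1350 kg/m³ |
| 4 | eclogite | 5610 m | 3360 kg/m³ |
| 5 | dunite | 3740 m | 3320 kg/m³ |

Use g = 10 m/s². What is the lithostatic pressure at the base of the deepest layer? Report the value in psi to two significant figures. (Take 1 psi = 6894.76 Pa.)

glacial till: 2020 kg/m³ × 10 m/s² × 410 m = 8.282×10^6 Pa = 1201 psi
shale: 2440 kg/m³ × 10 m/s² × 7990 m = 1.950×10^8 Pa = 28276 psi
coal seam: 1350 kg/m³ × 10 m/s² × 40 m = 5.400×10^5 Pa = 78.32 psi
eclogite: 3360 kg/m³ × 10 m/s² × 5610 m = 1.885×10^8 Pa = 27339 psi
dunite: 3320 kg/m³ × 10 m/s² × 3740 m = 1.242×10^8 Pa = 18009 psi
Total = 1201 + 28276 + 78.32 + 27339 + 18009 = 74904 psi

75000 psi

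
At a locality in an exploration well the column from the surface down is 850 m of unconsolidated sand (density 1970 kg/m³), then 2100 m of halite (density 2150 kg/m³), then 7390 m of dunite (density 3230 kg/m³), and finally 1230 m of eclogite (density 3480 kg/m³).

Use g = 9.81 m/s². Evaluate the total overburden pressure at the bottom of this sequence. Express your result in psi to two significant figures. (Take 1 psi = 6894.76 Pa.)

unconsolidated sand: 1970 kg/m³ × 9.81 m/s² × 850 m = 1.643×10^7 Pa = 2383 psi
halite: 2150 kg/m³ × 9.81 m/s² × 2100 m = 4.429×10^7 Pa = 6424 psi
dunite: 3230 kg/m³ × 9.81 m/s² × 7390 m = 2.342×10^8 Pa = 33962 psi
eclogite: 3480 kg/m³ × 9.81 m/s² × 1230 m = 4.199×10^7 Pa = 6090 psi
Total = 2383 + 6424 + 33962 + 6090 = 48859 psi

49000 psi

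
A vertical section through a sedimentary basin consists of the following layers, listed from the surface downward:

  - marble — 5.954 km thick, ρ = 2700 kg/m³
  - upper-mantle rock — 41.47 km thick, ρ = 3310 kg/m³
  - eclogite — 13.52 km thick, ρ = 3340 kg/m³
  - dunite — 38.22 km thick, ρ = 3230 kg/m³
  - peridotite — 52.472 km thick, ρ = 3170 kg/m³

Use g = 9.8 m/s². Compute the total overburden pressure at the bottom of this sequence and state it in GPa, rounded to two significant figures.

marble: 2700 kg/m³ × 9.8 m/s² × 5954 m = 1.575×10^8 Pa = 0.1575 GPa
upper-mantle rock: 3310 kg/m³ × 9.8 m/s² × 41470 m = 1.345×10^9 Pa = 1.345 GPa
eclogite: 3340 kg/m³ × 9.8 m/s² × 13520 m = 4.425×10^8 Pa = 0.4425 GPa
dunite: 3230 kg/m³ × 9.8 m/s² × 38220 m = 1.210×10^9 Pa = 1.210 GPa
peridotite: 3170 kg/m³ × 9.8 m/s² × 52472 m = 1.630×10^9 Pa = 1.630 GPa
Total = 0.1575 + 1.345 + 0.4425 + 1.210 + 1.630 = 4.7852 GPa

4.8 GPa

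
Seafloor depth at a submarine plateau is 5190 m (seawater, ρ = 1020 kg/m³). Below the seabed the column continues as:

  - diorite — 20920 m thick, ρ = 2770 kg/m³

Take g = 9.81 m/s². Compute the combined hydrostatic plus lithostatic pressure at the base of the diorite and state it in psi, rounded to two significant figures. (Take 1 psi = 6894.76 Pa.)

seawater: 1020 kg/m³ × 9.81 m/s² × 5190 m = 5.193×10^7 Pa = 7532 psi
diorite: 2770 kg/m³ × 9.81 m/s² × 20920 m = 5.685×10^8 Pa = 82450 psi
Total = 7532 + 82450 = 89982 psi

90000 psi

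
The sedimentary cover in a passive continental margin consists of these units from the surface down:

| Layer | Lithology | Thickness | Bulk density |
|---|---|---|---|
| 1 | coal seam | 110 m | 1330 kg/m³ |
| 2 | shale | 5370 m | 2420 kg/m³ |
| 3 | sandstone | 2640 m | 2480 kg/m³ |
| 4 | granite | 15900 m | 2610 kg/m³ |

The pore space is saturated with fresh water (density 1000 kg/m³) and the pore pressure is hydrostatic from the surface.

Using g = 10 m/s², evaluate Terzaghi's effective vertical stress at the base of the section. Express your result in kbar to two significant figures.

Overburden (lithostatic) stress σ_v:
coal seam: 1330 kg/m³ × 10 m/s² × 110 m = 1.463×10^6 Pa = 1.463 MPa
shale: 2420 kg/m³ × 10 m/s² × 5370 m = 1.300×10^8 Pa = 130.0 MPa
sandstone: 2480 kg/m³ × 10 m/s² × 2640 m = 6.547×10^7 Pa = 65.47 MPa
granite: 2610 kg/m³ × 10 m/s² × 15900 m = 4.150×10^8 Pa = 415.0 MPa
Total = 1.463 + 130.0 + 65.47 + 415.0 = 611.88 MPa
Pore pressure P_p = 1000 kg/m³ × 10 m/s² × 24020 m = 2.402×10^8 Pa = 240.2 MPa
Effective stress σ' = σ_v − P_p = 611.9 − 240.2 = 371.68 MPa = 3.7168 kbar

3.7 kbar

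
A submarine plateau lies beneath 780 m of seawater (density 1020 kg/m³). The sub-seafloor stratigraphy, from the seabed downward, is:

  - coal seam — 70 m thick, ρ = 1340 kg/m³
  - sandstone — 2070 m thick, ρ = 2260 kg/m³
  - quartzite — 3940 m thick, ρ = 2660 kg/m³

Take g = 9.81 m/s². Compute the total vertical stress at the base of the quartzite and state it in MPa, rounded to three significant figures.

157 MPa

seawater: 1020 kg/m³ × 9.81 m/s² × 780 m = 7.805×10^6 Pa = 7.805 MPa
coal seam: 1340 kg/m³ × 9.81 m/s² × 70 m = 9.202×10^5 Pa = 0.9202 MPa
sandstone: 2260 kg/m³ × 9.81 m/s² × 2070 m = 4.589×10^7 Pa = 45.89 MPa
quartzite: 2660 kg/m³ × 9.81 m/s² × 3940 m = 1.028×10^8 Pa = 102.8 MPa
Total = 7.805 + 0.9202 + 45.89 + 102.8 = 157.43 MPa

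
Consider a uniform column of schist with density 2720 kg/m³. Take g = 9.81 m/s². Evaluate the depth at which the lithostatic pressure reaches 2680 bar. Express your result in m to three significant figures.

10000 m

h = P/(ρg) = 2680 bar / (2720 kg/m³ × 9.81 m/s²) = 2.680×10^8 Pa / 26683 Pa/m = 10044 m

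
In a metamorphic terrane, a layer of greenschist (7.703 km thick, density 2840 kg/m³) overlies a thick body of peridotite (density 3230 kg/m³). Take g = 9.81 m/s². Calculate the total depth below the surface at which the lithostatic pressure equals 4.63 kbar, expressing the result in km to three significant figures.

Pressure at base of upper layers: 2840×9.81×7703 = 2.146×10^8 Pa = 2.146 kbar
Remaining pressure to be supplied by peridotite: 4.630×10^8 − 2.146×10^8 = 2.484×10^8 Pa
Additional depth in peridotite = 2.484×10^8 Pa / (3230 kg/m³ × 9.81 m/s²) = 7839.1 m
Total depth = 7703 m + 7839.1 m = 15542 m
= 15.542 km

15.5 km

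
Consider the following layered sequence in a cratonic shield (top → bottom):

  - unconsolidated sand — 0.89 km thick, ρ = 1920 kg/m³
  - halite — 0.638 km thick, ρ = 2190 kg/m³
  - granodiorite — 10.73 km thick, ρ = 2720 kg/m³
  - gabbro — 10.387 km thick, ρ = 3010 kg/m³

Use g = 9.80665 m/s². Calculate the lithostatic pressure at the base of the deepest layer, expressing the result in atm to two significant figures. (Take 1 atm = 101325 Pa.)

unconsolidated sand: 1920 kg/m³ × 9.80665 m/s² × 890 m = 1.676×10^7 Pa = 165.4 atm
halite: 2190 kg/m³ × 9.80665 m/s² × 638 m = 1.370×10^7 Pa = 135.2 atm
granodiorite: 2720 kg/m³ × 9.80665 m/s² × 10730 m = 2.862×10^8 Pa = 2825 atm
gabbro: 3010 kg/m³ × 9.80665 m/s² × 10387 m = 3.066×10^8 Pa = 3026 atm
Total = 165.4 + 135.2 + 2825 + 3026 = 6151.3 atm

6200 atm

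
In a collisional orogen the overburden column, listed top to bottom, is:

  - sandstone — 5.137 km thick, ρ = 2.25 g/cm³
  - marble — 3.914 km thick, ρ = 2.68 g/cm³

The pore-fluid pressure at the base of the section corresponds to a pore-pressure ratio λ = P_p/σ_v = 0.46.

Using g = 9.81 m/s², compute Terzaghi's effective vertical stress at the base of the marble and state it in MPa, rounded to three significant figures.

Overburden (lithostatic) stress σ_v:
sandstone: 2250 kg/m³ × 9.81 m/s² × 5137 m = 1.134×10^8 Pa = 113.4 MPa
marble: 2680 kg/m³ × 9.81 m/s² × 3914 m = 1.029×10^8 Pa = 102.9 MPa
Total = 113.4 + 102.9 = 216.29 MPa
Pore pressure P_p = λ·σ_v = 0.46 × 216.3 MPa = 99.49 MPa
Effective stress σ' = σ_v − P_p = 216.3 − 99.49 = 116.80 MPa

117 MPa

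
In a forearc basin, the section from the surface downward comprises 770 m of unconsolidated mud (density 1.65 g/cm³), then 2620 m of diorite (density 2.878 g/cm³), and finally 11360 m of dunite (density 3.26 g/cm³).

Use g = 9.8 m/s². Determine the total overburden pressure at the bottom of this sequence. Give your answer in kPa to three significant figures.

449000 kPa

unconsolidated mud: 1650 kg/m³ × 9.8 m/s² × 770 m = 1.245×10^7 Pa = 12451 kPa
diorite: 2878 kg/m³ × 9.8 m/s² × 2620 m = 7.390×10^7 Pa = 73896 kPa
dunite: 3260 kg/m³ × 9.8 m/s² × 11360 m = 3.629×10^8 Pa = 3.629×10^5 kPa
Total = 12451 + 73896 + 3.629×10^5 = 4.4928×10^5 kPa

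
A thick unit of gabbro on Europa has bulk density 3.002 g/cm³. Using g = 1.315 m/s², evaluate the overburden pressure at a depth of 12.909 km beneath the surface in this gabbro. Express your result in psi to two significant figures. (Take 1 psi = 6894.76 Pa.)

gabbro: 3002 kg/m³ × 1.315 m/s² × 12909 m = 5.096×10^7 Pa = 7391 psi

7400 psi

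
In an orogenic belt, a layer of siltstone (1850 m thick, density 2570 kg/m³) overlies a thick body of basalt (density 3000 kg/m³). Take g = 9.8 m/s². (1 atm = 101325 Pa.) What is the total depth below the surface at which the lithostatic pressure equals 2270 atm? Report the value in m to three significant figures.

Pressure at base of upper layers: 2570×9.8×1850 = 4.659×10^7 Pa = 459.8 atm
Remaining pressure to be supplied by basalt: 2.300×10^8 − 4.659×10^7 = 1.834×10^8 Pa
Additional depth in basalt = 1.834×10^8 Pa / (3000 kg/m³ × 9.8 m/s²) = 6238.6 m
Total depth = 1850 m + 6238.6 m = 8088.6 m

8090 m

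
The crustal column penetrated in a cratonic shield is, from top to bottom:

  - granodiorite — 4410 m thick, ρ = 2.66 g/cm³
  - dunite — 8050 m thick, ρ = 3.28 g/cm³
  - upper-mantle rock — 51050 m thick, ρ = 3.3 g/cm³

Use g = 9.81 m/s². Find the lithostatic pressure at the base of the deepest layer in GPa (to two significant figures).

2.0 GPa

granodiorite: 2660 kg/m³ × 9.81 m/s² × 4410 m = 1.151×10^8 Pa = 0.1151 GPa
dunite: 3280 kg/m³ × 9.81 m/s² × 8050 m = 2.590×10^8 Pa = 0.2590 GPa
upper-mantle rock: 3300 kg/m³ × 9.81 m/s² × 51050 m = 1.653×10^9 Pa = 1.653 GPa
Total = 0.1151 + 0.2590 + 1.653 = 2.0267 GPa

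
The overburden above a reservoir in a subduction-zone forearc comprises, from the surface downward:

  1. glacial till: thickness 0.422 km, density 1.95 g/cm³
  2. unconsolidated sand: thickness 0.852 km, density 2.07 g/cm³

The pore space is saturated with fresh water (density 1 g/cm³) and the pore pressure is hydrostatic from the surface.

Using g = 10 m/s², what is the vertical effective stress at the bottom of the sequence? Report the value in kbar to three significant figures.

Overburden (lithostatic) stress σ_v:
glacial till: 1950 kg/m³ × 10 m/s² × 422 m = 8.229×10^6 Pa = 8.229 MPa
unconsolidated sand: 2070 kg/m³ × 10 m/s² × 852 m = 1.764×10^7 Pa = 17.64 MPa
Total = 8.229 + 17.64 = 25.865 MPa
Pore pressure P_p = 1000 kg/m³ × 10 m/s² × 1274 m = 1.274×10^7 Pa = 12.74 MPa
Effective stress σ' = σ_v − P_p = 25.87 − 12.74 = 13.125 MPa = 0.13125 kbar

0.131 kbar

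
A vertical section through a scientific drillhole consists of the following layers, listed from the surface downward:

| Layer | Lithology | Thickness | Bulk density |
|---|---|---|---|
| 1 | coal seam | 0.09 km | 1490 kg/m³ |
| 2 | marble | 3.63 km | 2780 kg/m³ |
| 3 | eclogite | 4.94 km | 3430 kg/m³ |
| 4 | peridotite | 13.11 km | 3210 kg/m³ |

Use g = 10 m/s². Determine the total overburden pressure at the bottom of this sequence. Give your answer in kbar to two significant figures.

coal seam: 1490 kg/m³ × 10 m/s² × 90 m = 1.341×10^6 Pa = 0.01341 kbar
marble: 2780 kg/m³ × 10 m/s² × 3630 m = 1.009×10^8 Pa = 1.009 kbar
eclogite: 3430 kg/m³ × 10 m/s² × 4940 m = 1.694×10^8 Pa = 1.694 kbar
peridotite: 3210 kg/m³ × 10 m/s² × 13110 m = 4.208×10^8 Pa = 4.208 kbar
Total = 0.01341 + 1.009 + 1.694 + 4.208 = 6.9253 kbar

6.9 kbar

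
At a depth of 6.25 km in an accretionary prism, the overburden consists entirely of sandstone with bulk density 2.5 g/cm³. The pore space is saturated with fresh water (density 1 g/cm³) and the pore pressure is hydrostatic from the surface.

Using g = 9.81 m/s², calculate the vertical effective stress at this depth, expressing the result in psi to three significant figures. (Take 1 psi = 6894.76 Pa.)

13300 psi

Overburden (lithostatic) stress σ_v:
sandstone: 2500 kg/m³ × 9.81 m/s² × 6250 m = 1.533×10^8 Pa = 153.3 MPa
Pore pressure P_p = 1000 kg/m³ × 9.81 m/s² × 6250 m = 6.131×10^7 Pa = 61.31 MPa
Effective stress σ' = σ_v − P_p = 153.3 − 61.31 = 91.969 MPa = 13339 psi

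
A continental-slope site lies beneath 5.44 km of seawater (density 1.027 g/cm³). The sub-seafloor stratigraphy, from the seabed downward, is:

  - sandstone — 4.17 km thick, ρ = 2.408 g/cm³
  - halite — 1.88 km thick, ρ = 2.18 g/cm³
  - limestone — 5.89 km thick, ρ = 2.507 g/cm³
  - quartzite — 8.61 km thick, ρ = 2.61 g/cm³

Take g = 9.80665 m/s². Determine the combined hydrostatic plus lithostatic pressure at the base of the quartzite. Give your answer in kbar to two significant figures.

seawater: 1027 kg/m³ × 9.80665 m/s² × 5440 m = 5.479×10^7 Pa = 0.5479 kbar
sandstone: 2408 kg/m³ × 9.80665 m/s² × 4170 m = 9.847×10^7 Pa = 0.9847 kbar
halite: 2180 kg/m³ × 9.80665 m/s² × 1880 m = 4.019×10^7 Pa = 0.4019 kbar
limestone: 2507 kg/m³ × 9.80665 m/s² × 5890 m = 1.448×10^8 Pa = 1.448 kbar
quartzite: 2610 kg/m³ × 9.80665 m/s² × 8610 m = 2.204×10^8 Pa = 2.204 kbar
Total = 0.5479 + 0.9847 + 0.4019 + 1.448 + 2.204 = 5.5864 kbar

5.6 kbar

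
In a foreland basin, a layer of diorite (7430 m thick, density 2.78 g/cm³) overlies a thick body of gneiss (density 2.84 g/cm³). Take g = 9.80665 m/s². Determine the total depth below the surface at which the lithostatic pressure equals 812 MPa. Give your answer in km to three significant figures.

Pressure at base of upper layers: 2780×9.80665×7430 = 2.026×10^8 Pa = 202.6 MPa
Remaining pressure to be supplied by gneiss: 8.120×10^8 − 2.026×10^8 = 6.094×10^8 Pa
Additional depth in gneiss = 6.094×10^8 Pa / (2840 kg/m³ × 9.80665 m/s²) = 21882 m
Total depth = 7430 m + 21882 m = 29312 m
= 29.312 km

29.3 km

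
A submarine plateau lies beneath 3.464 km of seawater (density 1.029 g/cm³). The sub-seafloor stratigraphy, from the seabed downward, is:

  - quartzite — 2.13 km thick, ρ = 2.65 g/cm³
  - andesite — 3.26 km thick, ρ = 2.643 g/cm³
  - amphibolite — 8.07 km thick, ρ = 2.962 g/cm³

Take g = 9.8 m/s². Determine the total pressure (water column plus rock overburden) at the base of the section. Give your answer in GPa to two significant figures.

0.41 GPa

seawater: 1029 kg/m³ × 9.8 m/s² × 3464 m = 3.493×10^7 Pa = 0.03493 GPa
quartzite: 2650 kg/m³ × 9.8 m/s² × 2130 m = 5.532×10^7 Pa = 0.05532 GPa
andesite: 2643 kg/m³ × 9.8 m/s² × 3260 m = 8.444×10^7 Pa = 0.08444 GPa
amphibolite: 2962 kg/m³ × 9.8 m/s² × 8070 m = 2.343×10^8 Pa = 0.2343 GPa
Total = 0.03493 + 0.05532 + 0.08444 + 0.2343 = 0.40894 GPa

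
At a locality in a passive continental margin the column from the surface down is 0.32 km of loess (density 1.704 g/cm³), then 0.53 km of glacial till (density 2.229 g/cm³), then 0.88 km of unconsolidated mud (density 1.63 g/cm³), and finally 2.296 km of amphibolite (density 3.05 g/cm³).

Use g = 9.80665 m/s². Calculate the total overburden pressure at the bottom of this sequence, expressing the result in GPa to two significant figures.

0.10 GPa

loess: 1704 kg/m³ × 9.80665 m/s² × 320 m = 5.347×10^6 Pa = 5.347×10^-3 GPa
glacial till: 2229 kg/m³ × 9.80665 m/s² × 530 m = 1.159×10^7 Pa = 0.01159 GPa
unconsolidated mud: 1630 kg/m³ × 9.80665 m/s² × 880 m = 1.407×10^7 Pa = 0.01407 GPa
amphibolite: 3050 kg/m³ × 9.80665 m/s² × 2296 m = 6.867×10^7 Pa = 0.06867 GPa
Total = 5.347×10^-3 + 0.01159 + 0.01407 + 0.06867 = 0.099673 GPa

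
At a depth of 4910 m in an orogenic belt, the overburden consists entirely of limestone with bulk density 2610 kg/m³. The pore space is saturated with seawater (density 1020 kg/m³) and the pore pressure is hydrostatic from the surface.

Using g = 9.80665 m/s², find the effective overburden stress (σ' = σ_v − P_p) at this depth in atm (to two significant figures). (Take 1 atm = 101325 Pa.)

760 atm

Overburden (lithostatic) stress σ_v:
limestone: 2610 kg/m³ × 9.80665 m/s² × 4910 m = 1.257×10^8 Pa = 125.7 MPa
Pore pressure P_p = 1020 kg/m³ × 9.80665 m/s² × 4910 m = 4.911×10^7 Pa = 49.11 MPa
Effective stress σ' = σ_v − P_p = 125.7 − 49.11 = 76.560 MPa = 755.58 atm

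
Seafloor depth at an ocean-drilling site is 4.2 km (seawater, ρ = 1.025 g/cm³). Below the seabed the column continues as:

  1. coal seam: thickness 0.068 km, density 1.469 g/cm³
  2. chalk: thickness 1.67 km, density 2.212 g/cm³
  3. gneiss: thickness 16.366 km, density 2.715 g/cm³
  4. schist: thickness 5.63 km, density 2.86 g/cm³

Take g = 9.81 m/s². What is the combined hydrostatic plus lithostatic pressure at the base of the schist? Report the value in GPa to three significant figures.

0.673 GPa

seawater: 1025 kg/m³ × 9.81 m/s² × 4200 m = 4.223×10^7 Pa = 0.04223 GPa
coal seam: 1469 kg/m³ × 9.81 m/s² × 68 m = 9.799×10^5 Pa = 9.799×10^-4 GPa
chalk: 2212 kg/m³ × 9.81 m/s² × 1670 m = 3.624×10^7 Pa = 0.03624 GPa
gneiss: 2715 kg/m³ × 9.81 m/s² × 16366 m = 4.359×10^8 Pa = 0.4359 GPa
schist: 2860 kg/m³ × 9.81 m/s² × 5630 m = 1.580×10^8 Pa = 0.1580 GPa
Total = 0.04223 + 9.799×10^-4 + 0.03624 + 0.4359 + 0.1580 = 0.67330 GPa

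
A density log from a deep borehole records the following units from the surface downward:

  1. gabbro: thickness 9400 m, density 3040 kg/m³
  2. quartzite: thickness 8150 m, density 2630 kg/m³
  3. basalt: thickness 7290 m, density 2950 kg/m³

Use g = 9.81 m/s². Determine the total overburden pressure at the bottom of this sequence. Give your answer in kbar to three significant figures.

7.02 kbar

gabbro: 3040 kg/m³ × 9.81 m/s² × 9400 m = 2.803×10^8 Pa = 2.803 kbar
quartzite: 2630 kg/m³ × 9.81 m/s² × 8150 m = 2.103×10^8 Pa = 2.103 kbar
basalt: 2950 kg/m³ × 9.81 m/s² × 7290 m = 2.110×10^8 Pa = 2.110 kbar
Total = 2.803 + 2.103 + 2.110 = 7.0157 kbar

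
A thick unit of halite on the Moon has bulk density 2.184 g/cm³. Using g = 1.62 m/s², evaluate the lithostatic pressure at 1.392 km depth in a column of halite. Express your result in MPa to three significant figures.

4.93 MPa

halite: 2184 kg/m³ × 1.62 m/s² × 1392 m = 4.925×10^6 Pa = 4.925 MPa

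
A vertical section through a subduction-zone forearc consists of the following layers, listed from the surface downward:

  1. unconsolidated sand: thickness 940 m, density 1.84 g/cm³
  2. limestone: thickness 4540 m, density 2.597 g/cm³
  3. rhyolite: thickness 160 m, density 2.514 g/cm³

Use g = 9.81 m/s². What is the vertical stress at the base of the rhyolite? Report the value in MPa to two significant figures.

unconsolidated sand: 1840 kg/m³ × 9.81 m/s² × 940 m = 1.697×10^7 Pa = 16.97 MPa
limestone: 2597 kg/m³ × 9.81 m/s² × 4540 m = 1.157×10^8 Pa = 115.7 MPa
rhyolite: 2514 kg/m³ × 9.81 m/s² × 160 m = 3.946×10^6 Pa = 3.946 MPa
Total = 16.97 + 115.7 + 3.946 = 136.58 MPa

140 MPa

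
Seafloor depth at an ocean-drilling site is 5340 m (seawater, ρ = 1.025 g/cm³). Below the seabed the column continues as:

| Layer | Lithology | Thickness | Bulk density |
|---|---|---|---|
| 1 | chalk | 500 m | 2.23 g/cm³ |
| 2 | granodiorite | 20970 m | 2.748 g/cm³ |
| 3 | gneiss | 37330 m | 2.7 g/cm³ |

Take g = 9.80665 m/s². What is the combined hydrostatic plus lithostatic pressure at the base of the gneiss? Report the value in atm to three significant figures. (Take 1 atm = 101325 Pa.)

seawater: 1025 kg/m³ × 9.80665 m/s² × 5340 m = 5.368×10^7 Pa = 529.7 atm
chalk: 2230 kg/m³ × 9.80665 m/s² × 500 m = 1.093×10^7 Pa = 107.9 atm
granodiorite: 2748 kg/m³ × 9.80665 m/s² × 20970 m = 5.651×10^8 Pa = 5577 atm
gneiss: 2700 kg/m³ × 9.80665 m/s² × 37330 m = 9.884×10^8 Pa = 9755 atm
Total = 529.7 + 107.9 + 5577 + 9755 = 15970 atm

16000 atm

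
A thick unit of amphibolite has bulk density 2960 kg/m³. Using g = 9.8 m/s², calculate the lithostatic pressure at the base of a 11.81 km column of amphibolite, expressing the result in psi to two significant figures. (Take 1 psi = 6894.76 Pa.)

amphibolite: 2960 kg/m³ × 9.8 m/s² × 11810 m = 3.426×10^8 Pa = 49688 psi

50000 psi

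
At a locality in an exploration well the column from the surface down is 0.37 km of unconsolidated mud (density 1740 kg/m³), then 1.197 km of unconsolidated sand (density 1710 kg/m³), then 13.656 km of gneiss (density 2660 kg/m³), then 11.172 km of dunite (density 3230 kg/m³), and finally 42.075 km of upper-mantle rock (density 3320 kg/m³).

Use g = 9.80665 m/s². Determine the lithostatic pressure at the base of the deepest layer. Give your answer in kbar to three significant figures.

unconsolidated mud: 1740 kg/m³ × 9.80665 m/s² × 370 m = 6.314×10^6 Pa = 0.06314 kbar
unconsolidated sand: 1710 kg/m³ × 9.80665 m/s² × 1197 m = 2.007×10^7 Pa = 0.2007 kbar
gneiss: 2660 kg/m³ × 9.80665 m/s² × 13656 m = 3.562×10^8 Pa = 3.562 kbar
dunite: 3230 kg/m³ × 9.80665 m/s² × 11172 m = 3.539×10^8 Pa = 3.539 kbar
upper-mantle rock: 3320 kg/m³ × 9.80665 m/s² × 42075 m = 1.370×10^9 Pa = 13.70 kbar
Total = 0.06314 + 0.2007 + 3.562 + 3.539 + 13.70 = 21.064 kbar

21.1 kbar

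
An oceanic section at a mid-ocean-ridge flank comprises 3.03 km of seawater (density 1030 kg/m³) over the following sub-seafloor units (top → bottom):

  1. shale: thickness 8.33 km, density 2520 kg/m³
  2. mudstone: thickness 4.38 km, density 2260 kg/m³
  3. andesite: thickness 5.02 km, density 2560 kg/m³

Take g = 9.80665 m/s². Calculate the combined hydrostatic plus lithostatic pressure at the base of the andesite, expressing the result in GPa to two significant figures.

0.46 GPa

seawater: 1030 kg/m³ × 9.80665 m/s² × 3030 m = 3.061×10^7 Pa = 0.03061 GPa
shale: 2520 kg/m³ × 9.80665 m/s² × 8330 m = 2.059×10^8 Pa = 0.2059 GPa
mudstone: 2260 kg/m³ × 9.80665 m/s² × 4380 m = 9.707×10^7 Pa = 0.09707 GPa
andesite: 2560 kg/m³ × 9.80665 m/s² × 5020 m = 1.260×10^8 Pa = 0.1260 GPa
Total = 0.03061 + 0.2059 + 0.09707 + 0.1260 = 0.45956 GPa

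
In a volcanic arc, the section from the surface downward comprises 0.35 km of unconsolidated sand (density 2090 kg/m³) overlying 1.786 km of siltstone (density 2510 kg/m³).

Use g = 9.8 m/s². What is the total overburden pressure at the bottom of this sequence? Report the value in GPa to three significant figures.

unconsolidated sand: 2090 kg/m³ × 9.8 m/s² × 350 m = 7.169×10^6 Pa = 7.169×10^-3 GPa
siltstone: 2510 kg/m³ × 9.8 m/s² × 1786 m = 4.393×10^7 Pa = 0.04393 GPa
Total = 7.169×10^-3 + 0.04393 = 0.051101 GPa

0.0511 GPa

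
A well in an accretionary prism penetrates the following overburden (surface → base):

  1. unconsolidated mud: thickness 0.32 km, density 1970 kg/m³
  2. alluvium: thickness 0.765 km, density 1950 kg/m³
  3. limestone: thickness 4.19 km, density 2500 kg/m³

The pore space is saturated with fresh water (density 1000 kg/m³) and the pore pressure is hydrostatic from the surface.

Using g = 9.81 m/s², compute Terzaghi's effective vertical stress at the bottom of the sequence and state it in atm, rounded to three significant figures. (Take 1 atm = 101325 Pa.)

Overburden (lithostatic) stress σ_v:
unconsolidated mud: 1970 kg/m³ × 9.81 m/s² × 320 m = 6.184×10^6 Pa = 6.184 MPa
alluvium: 1950 kg/m³ × 9.81 m/s² × 765 m = 1.463×10^7 Pa = 14.63 MPa
limestone: 2500 kg/m³ × 9.81 m/s² × 4190 m = 1.028×10^8 Pa = 102.8 MPa
Total = 6.184 + 14.63 + 102.8 = 123.58 MPa
Pore pressure P_p = 1000 kg/m³ × 9.81 m/s² × 5275 m = 5.175×10^7 Pa = 51.75 MPa
Effective stress σ' = σ_v − P_p = 123.6 − 51.75 = 71.830 MPa = 708.91 atm

709 atm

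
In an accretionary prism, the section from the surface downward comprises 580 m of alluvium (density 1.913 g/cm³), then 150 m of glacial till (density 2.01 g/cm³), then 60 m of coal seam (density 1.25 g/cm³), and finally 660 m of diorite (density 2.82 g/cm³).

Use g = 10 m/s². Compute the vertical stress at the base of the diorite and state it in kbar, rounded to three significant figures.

alluvium: 1913 kg/m³ × 10 m/s² × 580 m = 1.110×10^7 Pa = 0.1110 kbar
glacial till: 2010 kg/m³ × 10 m/s² × 150 m = 3.015×10^6 Pa = 0.03015 kbar
coal seam: 1250 kg/m³ × 10 m/s² × 60 m = 7.500×10^5 Pa = 7.500×10^-3 kbar
diorite: 2820 kg/m³ × 10 m/s² × 660 m = 1.861×10^7 Pa = 0.1861 kbar
Total = 0.1110 + 0.03015 + 7.500×10^-3 + 0.1861 = 0.33472 kbar

0.335 kbar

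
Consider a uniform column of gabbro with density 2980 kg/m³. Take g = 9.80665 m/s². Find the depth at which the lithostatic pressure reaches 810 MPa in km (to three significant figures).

27.7 km

h = P/(ρg) = 810 MPa / (2980 kg/m³ × 9.80665 m/s²) = 8.100×10^8 Pa / 29224 Pa/m = 27717 m
= 27.717 km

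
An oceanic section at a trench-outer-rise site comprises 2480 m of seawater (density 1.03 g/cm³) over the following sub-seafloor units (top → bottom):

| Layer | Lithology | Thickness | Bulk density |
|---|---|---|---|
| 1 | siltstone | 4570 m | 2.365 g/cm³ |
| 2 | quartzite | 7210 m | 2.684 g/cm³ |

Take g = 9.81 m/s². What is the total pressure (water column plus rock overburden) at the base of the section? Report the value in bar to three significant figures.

3210 bar

seawater: 1030 kg/m³ × 9.81 m/s² × 2480 m = 2.506×10^7 Pa = 250.6 bar
siltstone: 2365 kg/m³ × 9.81 m/s² × 4570 m = 1.060×10^8 Pa = 1060 bar
quartzite: 2684 kg/m³ × 9.81 m/s² × 7210 m = 1.898×10^8 Pa = 1898 bar
Total = 250.6 + 1060 + 1898 = 3209.3 bar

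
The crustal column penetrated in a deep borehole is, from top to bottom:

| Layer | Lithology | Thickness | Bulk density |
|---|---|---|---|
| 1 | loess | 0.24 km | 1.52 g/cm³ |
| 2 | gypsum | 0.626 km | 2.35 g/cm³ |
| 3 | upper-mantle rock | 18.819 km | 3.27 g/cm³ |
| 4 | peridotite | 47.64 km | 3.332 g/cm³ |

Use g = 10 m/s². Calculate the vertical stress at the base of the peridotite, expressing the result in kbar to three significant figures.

22.2 kbar

loess: 1520 kg/m³ × 10 m/s² × 240 m = 3.648×10^6 Pa = 0.03648 kbar
gypsum: 2350 kg/m³ × 10 m/s² × 626 m = 1.471×10^7 Pa = 0.1471 kbar
upper-mantle rock: 3270 kg/m³ × 10 m/s² × 18819 m = 6.154×10^8 Pa = 6.154 kbar
peridotite: 3332 kg/m³ × 10 m/s² × 47640 m = 1.587×10^9 Pa = 15.87 kbar
Total = 0.03648 + 0.1471 + 6.154 + 15.87 = 22.211 kbar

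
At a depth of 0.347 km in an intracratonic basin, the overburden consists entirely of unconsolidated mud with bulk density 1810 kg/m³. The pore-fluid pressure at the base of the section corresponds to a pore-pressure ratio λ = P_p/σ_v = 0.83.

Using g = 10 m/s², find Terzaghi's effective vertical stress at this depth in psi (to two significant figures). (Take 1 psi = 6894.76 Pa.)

150 psi

Overburden (lithostatic) stress σ_v:
unconsolidated mud: 1810 kg/m³ × 10 m/s² × 347 m = 6.281×10^6 Pa = 6.281 MPa
Pore pressure P_p = λ·σ_v = 0.83 × 6.281 MPa = 5.213 MPa
Effective stress σ' = σ_v − P_p = 6.281 − 5.213 = 1.0677 MPa = 154.86 psi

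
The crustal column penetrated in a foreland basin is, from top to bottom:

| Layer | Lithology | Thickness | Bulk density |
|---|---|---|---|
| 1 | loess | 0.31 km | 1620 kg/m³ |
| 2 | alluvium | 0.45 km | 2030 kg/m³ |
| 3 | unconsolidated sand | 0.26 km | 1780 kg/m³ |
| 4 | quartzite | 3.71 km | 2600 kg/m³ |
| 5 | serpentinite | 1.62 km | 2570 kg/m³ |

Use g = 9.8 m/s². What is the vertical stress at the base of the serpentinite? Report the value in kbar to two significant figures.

1.5 kbar

loess: 1620 kg/m³ × 9.8 m/s² × 310 m = 4.922×10^6 Pa = 0.04922 kbar
alluvium: 2030 kg/m³ × 9.8 m/s² × 450 m = 8.952×10^6 Pa = 0.08952 kbar
unconsolidated sand: 1780 kg/m³ × 9.8 m/s² × 260 m = 4.535×10^6 Pa = 0.04535 kbar
quartzite: 2600 kg/m³ × 9.8 m/s² × 3710 m = 9.453×10^7 Pa = 0.9453 kbar
serpentinite: 2570 kg/m³ × 9.8 m/s² × 1620 m = 4.080×10^7 Pa = 0.4080 kbar
Total = 0.04922 + 0.08952 + 0.04535 + 0.9453 + 0.4080 = 1.5374 kbar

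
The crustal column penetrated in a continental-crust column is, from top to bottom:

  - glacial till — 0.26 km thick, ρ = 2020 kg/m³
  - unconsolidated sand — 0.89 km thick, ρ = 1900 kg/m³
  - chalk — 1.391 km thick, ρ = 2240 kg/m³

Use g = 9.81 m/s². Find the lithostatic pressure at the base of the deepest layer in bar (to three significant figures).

glacial till: 2020 kg/m³ × 9.81 m/s² × 260 m = 5.152×10^6 Pa = 51.52 bar
unconsolidated sand: 1900 kg/m³ × 9.81 m/s² × 890 m = 1.659×10^7 Pa = 165.9 bar
chalk: 2240 kg/m³ × 9.81 m/s² × 1391 m = 3.057×10^7 Pa = 305.7 bar
Total = 51.52 + 165.9 + 305.7 = 523.07 bar

523 bar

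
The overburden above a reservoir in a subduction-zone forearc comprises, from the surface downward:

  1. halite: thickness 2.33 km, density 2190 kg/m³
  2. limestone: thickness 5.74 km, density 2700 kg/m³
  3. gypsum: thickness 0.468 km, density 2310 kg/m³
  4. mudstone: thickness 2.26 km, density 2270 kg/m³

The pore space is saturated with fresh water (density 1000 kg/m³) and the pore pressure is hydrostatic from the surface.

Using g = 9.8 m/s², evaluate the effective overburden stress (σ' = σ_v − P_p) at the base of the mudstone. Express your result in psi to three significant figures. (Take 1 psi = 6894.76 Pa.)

22800 psi

Overburden (lithostatic) stress σ_v:
halite: 2190 kg/m³ × 9.8 m/s² × 2330 m = 5.001×10^7 Pa = 50.01 MPa
limestone: 2700 kg/m³ × 9.8 m/s² × 5740 m = 1.519×10^8 Pa = 151.9 MPa
gypsum: 2310 kg/m³ × 9.8 m/s² × 468 m = 1.059×10^7 Pa = 10.59 MPa
mudstone: 2270 kg/m³ × 9.8 m/s² × 2260 m = 5.028×10^7 Pa = 50.28 MPa
Total = 50.01 + 151.9 + 10.59 + 50.28 = 262.76 MPa
Pore pressure P_p = 1000 kg/m³ × 9.8 m/s² × 10798 m = 1.058×10^8 Pa = 105.8 MPa
Effective stress σ' = σ_v − P_p = 262.8 − 105.8 = 156.94 MPa = 22762 psi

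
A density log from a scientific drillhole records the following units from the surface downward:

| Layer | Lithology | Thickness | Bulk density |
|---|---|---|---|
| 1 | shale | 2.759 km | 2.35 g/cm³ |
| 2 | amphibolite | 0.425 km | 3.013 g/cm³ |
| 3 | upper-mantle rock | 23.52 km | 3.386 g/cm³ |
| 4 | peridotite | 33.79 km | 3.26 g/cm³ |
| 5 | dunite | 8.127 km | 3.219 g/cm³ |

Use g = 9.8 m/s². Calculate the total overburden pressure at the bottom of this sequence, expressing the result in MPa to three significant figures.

shale: 2350 kg/m³ × 9.8 m/s² × 2759 m = 6.354×10^7 Pa = 63.54 MPa
amphibolite: 3013 kg/m³ × 9.8 m/s² × 425 m = 1.255×10^7 Pa = 12.55 MPa
upper-mantle rock: 3386 kg/m³ × 9.8 m/s² × 23520 m = 7.805×10^8 Pa = 780.5 MPa
peridotite: 3260 kg/m³ × 9.8 m/s² × 33790 m = 1.080×10^9 Pa = 1080 MPa
dunite: 3219 kg/m³ × 9.8 m/s² × 8127 m = 2.564×10^8 Pa = 256.4 MPa
Total = 63.54 + 12.55 + 780.5 + 1080 + 256.4 = 2192.4 MPa

2190 MPa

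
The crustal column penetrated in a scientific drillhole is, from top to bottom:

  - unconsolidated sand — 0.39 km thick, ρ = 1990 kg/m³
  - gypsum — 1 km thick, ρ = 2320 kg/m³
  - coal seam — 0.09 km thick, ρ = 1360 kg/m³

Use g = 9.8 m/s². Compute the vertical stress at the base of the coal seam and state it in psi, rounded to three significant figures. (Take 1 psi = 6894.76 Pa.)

unconsolidated sand: 1990 kg/m³ × 9.8 m/s² × 390 m = 7.606×10^6 Pa = 1103 psi
gypsum: 2320 kg/m³ × 9.8 m/s² × 1000 m = 2.274×10^7 Pa = 3298 psi
coal seam: 1360 kg/m³ × 9.8 m/s² × 90 m = 1.200×10^6 Pa = 174.0 psi
Total = 1103 + 3298 + 174.0 = 4574.7 psi

4570 psi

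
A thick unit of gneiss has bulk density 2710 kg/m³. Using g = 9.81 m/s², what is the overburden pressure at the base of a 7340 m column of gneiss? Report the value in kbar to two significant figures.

gneiss: 2710 kg/m³ × 9.81 m/s² × 7340 m = 1.951×10^8 Pa = 1.951 kbar

2.0 kbar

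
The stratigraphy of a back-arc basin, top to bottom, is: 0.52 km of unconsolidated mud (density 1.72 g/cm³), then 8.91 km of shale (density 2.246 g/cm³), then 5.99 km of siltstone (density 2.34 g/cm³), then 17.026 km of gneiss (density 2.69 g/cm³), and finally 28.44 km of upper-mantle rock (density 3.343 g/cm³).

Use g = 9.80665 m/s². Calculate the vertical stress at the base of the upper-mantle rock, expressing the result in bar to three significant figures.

17200 bar

unconsolidated mud: 1720 kg/m³ × 9.80665 m/s² × 520 m = 8.771×10^6 Pa = 87.71 bar
shale: 2246 kg/m³ × 9.80665 m/s² × 8910 m = 1.962×10^8 Pa = 1962 bar
siltstone: 2340 kg/m³ × 9.80665 m/s² × 5990 m = 1.375×10^8 Pa = 1375 bar
gneiss: 2690 kg/m³ × 9.80665 m/s² × 17026 m = 4.491×10^8 Pa = 4491 bar
upper-mantle rock: 3343 kg/m³ × 9.80665 m/s² × 28440 m = 9.324×10^8 Pa = 9324 bar
Total = 87.71 + 1962 + 1375 + 4491 + 9324 = 17240 bar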